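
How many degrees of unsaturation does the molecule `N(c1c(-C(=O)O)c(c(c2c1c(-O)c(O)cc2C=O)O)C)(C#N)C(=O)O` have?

Molecular formula from the SMILES: C15H10N2O8.
DoU = (2C + 2 + N − H − X)/2 = (2·15 + 2 + 2 − 10 − 0)/2 = 24/2 = 12.
(Structurally: 2 ring(s) + 10 π bond(s) = 12.)

12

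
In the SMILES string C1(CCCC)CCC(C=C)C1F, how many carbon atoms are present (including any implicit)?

The symbol for carbon appears 11 times in the SMILES.

11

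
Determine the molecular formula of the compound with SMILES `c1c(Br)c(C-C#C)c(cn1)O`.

Heavy atoms from the SMILES: 1 Br, 8 C, 1 N, 1 O.
Implicit hydrogens by atom environment:
  3 × C (aromatic): no H
  2 × C (aromatic): 1 H each → 2
  1 × Br: no H
  1 × C: 2 H
  1 × C: 1 H
  1 × C: no H
  1 × N (aromatic): no H
  1 × O: 1 H
  Total hydrogens = 6.
Molecular formula: C8H6BrNO

C8H6BrNO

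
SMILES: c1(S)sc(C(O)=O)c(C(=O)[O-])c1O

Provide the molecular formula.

Heavy atoms from the SMILES: 6 C, 5 O, 2 S.
Implicit hydrogens by atom environment:
  4 × C (aromatic): no H
  2 × C: no H
  2 × O: 1 H each → 2
  2 × O: no H
  1 × O (charge -1): no H
  1 × S: 1 H
  1 × S (aromatic): no H
  Total hydrogens = 3.
Net charge -1.
Molecular formula: C6H3O5S2-

C6H3O5S2-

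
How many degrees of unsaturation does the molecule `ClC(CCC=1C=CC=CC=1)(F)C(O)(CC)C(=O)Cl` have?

Molecular formula from the SMILES: C13H15Cl2FO2.
DoU = (2C + 2 + N − H − X)/2 = (2·13 + 2 + 0 − 15 − 3)/2 = 10/2 = 5.
(Structurally: 1 ring(s) + 4 π bond(s) = 5.)

5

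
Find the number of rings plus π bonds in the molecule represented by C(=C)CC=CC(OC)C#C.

Molecular formula from the SMILES: C9H12O.
DoU = (2C + 2 + N − H − X)/2 = (2·9 + 2 + 0 − 12 − 0)/2 = 8/2 = 4.
(Structurally: 0 ring(s) + 4 π bond(s) = 4.)

4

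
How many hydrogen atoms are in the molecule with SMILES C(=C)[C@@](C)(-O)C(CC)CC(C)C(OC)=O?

22

Hydrogens are implicit in SMILES; fill each atom to its normal valence:
  4 × C: 3 H each → 12
  3 × C: 2 H each → 6
  3 × C: 1 H each → 3
  2 × C: no H
  2 × O: no H
  1 × O: 1 H
  Total hydrogens = 22.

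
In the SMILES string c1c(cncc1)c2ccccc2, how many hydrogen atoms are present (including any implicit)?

Hydrogens are implicit in SMILES; fill each atom to its normal valence:
  9 × C (aromatic): 1 H each → 9
  2 × C (aromatic): no H
  1 × N (aromatic): no H
  Total hydrogens = 9.

9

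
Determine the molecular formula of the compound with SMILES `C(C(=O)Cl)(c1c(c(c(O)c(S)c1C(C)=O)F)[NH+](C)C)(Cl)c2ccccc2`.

C18H17Cl2FNO3S+

Heavy atoms from the SMILES: 18 C, 2 Cl, 1 F, 1 N, 3 O, 1 S.
Implicit hydrogens by atom environment:
  7 × C (aromatic): no H
  5 × C (aromatic): 1 H each → 5
  3 × C: 3 H each → 9
  3 × C: no H
  2 × Cl: no H
  2 × O: no H
  1 × F: no H
  1 × N (charge +1): 1 H
  1 × O: 1 H
  1 × S: 1 H
  Total hydrogens = 17.
Net charge +1.
Molecular formula: C18H17Cl2FNO3S+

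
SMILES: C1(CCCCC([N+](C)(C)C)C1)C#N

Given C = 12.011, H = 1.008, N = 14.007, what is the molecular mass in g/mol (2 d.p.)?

Molecular formula: C11H21N2+.
M = 11×12.011 + 21×1.008 + 2×14.007 = 181.30 g/mol.

181.30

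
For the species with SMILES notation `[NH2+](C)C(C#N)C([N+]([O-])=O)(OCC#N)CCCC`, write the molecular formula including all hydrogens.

Heavy atoms from the SMILES: 10 C, 4 N, 3 O.
Implicit hydrogens by atom environment:
  4 × C: 2 H each → 8
  3 × C: no H
  2 × C: 3 H each → 6
  2 × N: no H
  2 × O: no H
  1 × C: 1 H
  1 × N (charge +1): 2 H
  1 × N (charge +1): no H
  1 × O (charge -1): no H
  Total hydrogens = 17.
Net charge +1.
Molecular formula: C10H17N4O3+

C10H17N4O3+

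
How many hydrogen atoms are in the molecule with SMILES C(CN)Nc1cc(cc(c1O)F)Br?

10

Hydrogens are implicit in SMILES; fill each atom to its normal valence:
  4 × C (aromatic): no H
  2 × C: 2 H each → 4
  2 × C (aromatic): 1 H each → 2
  1 × Br: no H
  1 × F: no H
  1 × N: 2 H
  1 × N: 1 H
  1 × O: 1 H
  Total hydrogens = 10.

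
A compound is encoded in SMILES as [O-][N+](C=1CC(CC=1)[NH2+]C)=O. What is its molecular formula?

Heavy atoms from the SMILES: 6 C, 2 N, 2 O.
Implicit hydrogens by atom environment:
  2 × C: 2 H each → 4
  2 × C: 1 H each → 2
  1 × C: 3 H
  1 × C: no H
  1 × N (charge +1): 2 H
  1 × N (charge +1): no H
  1 × O: no H
  1 × O (charge -1): no H
  Total hydrogens = 11.
Net charge +1.
Molecular formula: C6H11N2O2+

C6H11N2O2+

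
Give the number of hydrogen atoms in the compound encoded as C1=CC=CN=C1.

Hydrogens are implicit in SMILES; fill each atom to its normal valence:
  5 × C (aromatic): 1 H each → 5
  1 × N (aromatic): no H
  Total hydrogens = 5.

5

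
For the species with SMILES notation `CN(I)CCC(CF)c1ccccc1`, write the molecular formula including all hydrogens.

C11H15FIN

Heavy atoms from the SMILES: 11 C, 1 F, 1 I, 1 N.
Implicit hydrogens by atom environment:
  5 × C (aromatic): 1 H each → 5
  3 × C: 2 H each → 6
  1 × C: 3 H
  1 × C: 1 H
  1 × C (aromatic): no H
  1 × F: no H
  1 × I: no H
  1 × N: no H
  Total hydrogens = 15.
Molecular formula: C11H15FIN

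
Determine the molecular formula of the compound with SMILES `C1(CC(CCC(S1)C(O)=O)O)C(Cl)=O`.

C8H11ClO4S

Heavy atoms from the SMILES: 8 C, 1 Cl, 4 O, 1 S.
Implicit hydrogens by atom environment:
  3 × C: 2 H each → 6
  3 × C: 1 H each → 3
  2 × C: no H
  2 × O: 1 H each → 2
  2 × O: no H
  1 × Cl: no H
  1 × S: no H
  Total hydrogens = 11.
Molecular formula: C8H11ClO4S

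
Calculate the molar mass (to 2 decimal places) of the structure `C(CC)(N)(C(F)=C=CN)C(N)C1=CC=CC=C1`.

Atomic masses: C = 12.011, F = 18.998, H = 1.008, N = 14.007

235.31

Molecular formula: C13H18FN3.
M = 13×12.011 + 1×18.998 + 18×1.008 + 3×14.007 = 235.31 g/mol.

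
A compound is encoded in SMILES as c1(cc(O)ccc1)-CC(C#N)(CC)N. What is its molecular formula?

Heavy atoms from the SMILES: 11 C, 2 N, 1 O.
Implicit hydrogens by atom environment:
  4 × C (aromatic): 1 H each → 4
  2 × C: 2 H each → 4
  2 × C (aromatic): no H
  2 × C: no H
  1 × C: 3 H
  1 × N: 2 H
  1 × N: no H
  1 × O: 1 H
  Total hydrogens = 14.
Molecular formula: C11H14N2O

C11H14N2O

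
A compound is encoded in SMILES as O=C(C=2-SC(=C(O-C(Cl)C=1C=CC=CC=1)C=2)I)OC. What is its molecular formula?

C13H10ClIO3S

Heavy atoms from the SMILES: 13 C, 1 Cl, 1 I, 3 O, 1 S.
Implicit hydrogens by atom environment:
  6 × C (aromatic): 1 H each → 6
  4 × C (aromatic): no H
  3 × O: no H
  1 × C: 3 H
  1 × C: 1 H
  1 × C: no H
  1 × Cl: no H
  1 × I: no H
  1 × S (aromatic): no H
  Total hydrogens = 10.
Molecular formula: C13H10ClIO3S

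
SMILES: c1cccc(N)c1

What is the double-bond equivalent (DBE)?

4

Molecular formula from the SMILES: C6H7N.
DoU = (2C + 2 + N − H − X)/2 = (2·6 + 2 + 1 − 7 − 0)/2 = 8/2 = 4.
(Structurally: 1 ring(s) + 3 π bond(s) = 4.)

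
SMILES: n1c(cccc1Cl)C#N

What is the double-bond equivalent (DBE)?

Molecular formula from the SMILES: C6H3ClN2.
DoU = (2C + 2 + N − H − X)/2 = (2·6 + 2 + 2 − 3 − 1)/2 = 12/2 = 6.
(Structurally: 1 ring(s) + 5 π bond(s) = 6.)

6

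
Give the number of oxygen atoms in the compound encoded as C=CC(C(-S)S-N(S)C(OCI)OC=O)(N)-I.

The symbol for oxygen appears 3 times in the SMILES.

3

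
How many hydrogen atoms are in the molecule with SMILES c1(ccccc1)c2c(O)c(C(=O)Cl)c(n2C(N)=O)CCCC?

Hydrogens are implicit in SMILES; fill each atom to its normal valence:
  5 × C (aromatic): 1 H each → 5
  5 × C (aromatic): no H
  3 × C: 2 H each → 6
  2 × C: no H
  2 × O: no H
  1 × C: 3 H
  1 × Cl: no H
  1 × N: 2 H
  1 × N (aromatic): no H
  1 × O: 1 H
  Total hydrogens = 17.

17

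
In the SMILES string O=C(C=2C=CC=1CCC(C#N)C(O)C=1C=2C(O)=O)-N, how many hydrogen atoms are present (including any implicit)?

Hydrogens are implicit in SMILES; fill each atom to its normal valence:
  4 × C (aromatic): no H
  3 × C: no H
  2 × C: 2 H each → 4
  2 × C (aromatic): 1 H each → 2
  2 × C: 1 H each → 2
  2 × O: 1 H each → 2
  2 × O: no H
  1 × N: 2 H
  1 × N: no H
  Total hydrogens = 12.

12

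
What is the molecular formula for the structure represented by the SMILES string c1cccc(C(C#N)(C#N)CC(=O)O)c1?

C11H8N2O2

Heavy atoms from the SMILES: 11 C, 2 N, 2 O.
Implicit hydrogens by atom environment:
  5 × C (aromatic): 1 H each → 5
  4 × C: no H
  2 × N: no H
  1 × C: 2 H
  1 × C (aromatic): no H
  1 × O: 1 H
  1 × O: no H
  Total hydrogens = 8.
Molecular formula: C11H8N2O2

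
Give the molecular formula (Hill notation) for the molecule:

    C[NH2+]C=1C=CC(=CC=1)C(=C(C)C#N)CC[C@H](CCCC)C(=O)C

C20H29N2O+

Heavy atoms from the SMILES: 20 C, 2 N, 1 O.
Implicit hydrogens by atom environment:
  5 × C: 2 H each → 10
  4 × C: 3 H each → 12
  4 × C (aromatic): 1 H each → 4
  4 × C: no H
  2 × C (aromatic): no H
  1 × C: 1 H
  1 × N (charge +1): 2 H
  1 × N: no H
  1 × O: no H
  Total hydrogens = 29.
Net charge +1.
Molecular formula: C20H29N2O+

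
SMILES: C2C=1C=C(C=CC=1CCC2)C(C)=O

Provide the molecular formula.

C12H14O

Heavy atoms from the SMILES: 12 C, 1 O.
Implicit hydrogens by atom environment:
  4 × C: 2 H each → 8
  3 × C (aromatic): 1 H each → 3
  3 × C (aromatic): no H
  1 × C: 3 H
  1 × C: no H
  1 × O: no H
  Total hydrogens = 14.
Molecular formula: C12H14O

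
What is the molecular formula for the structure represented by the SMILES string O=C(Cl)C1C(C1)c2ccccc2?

Heavy atoms from the SMILES: 10 C, 1 Cl, 1 O.
Implicit hydrogens by atom environment:
  5 × C (aromatic): 1 H each → 5
  2 × C: 1 H each → 2
  1 × C: 2 H
  1 × C: no H
  1 × C (aromatic): no H
  1 × Cl: no H
  1 × O: no H
  Total hydrogens = 9.
Molecular formula: C10H9ClO

C10H9ClO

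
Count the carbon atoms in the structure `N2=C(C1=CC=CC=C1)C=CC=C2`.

The symbol for carbon appears 11 times in the SMILES.

11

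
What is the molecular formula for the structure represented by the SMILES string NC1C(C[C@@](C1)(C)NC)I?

Heavy atoms from the SMILES: 7 C, 1 I, 2 N.
Implicit hydrogens by atom environment:
  2 × C: 3 H each → 6
  2 × C: 2 H each → 4
  2 × C: 1 H each → 2
  1 × C: no H
  1 × I: no H
  1 × N: 2 H
  1 × N: 1 H
  Total hydrogens = 15.
Molecular formula: C7H15IN2

C7H15IN2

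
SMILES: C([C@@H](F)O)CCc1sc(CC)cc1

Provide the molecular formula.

Heavy atoms from the SMILES: 10 C, 1 F, 1 O, 1 S.
Implicit hydrogens by atom environment:
  4 × C: 2 H each → 8
  2 × C (aromatic): 1 H each → 2
  2 × C (aromatic): no H
  1 × C: 3 H
  1 × C: 1 H
  1 × F: no H
  1 × O: 1 H
  1 × S (aromatic): no H
  Total hydrogens = 15.
Molecular formula: C10H15FOS

C10H15FOS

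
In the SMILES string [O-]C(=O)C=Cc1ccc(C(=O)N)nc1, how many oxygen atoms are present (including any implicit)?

The symbol for oxygen appears 3 times in the SMILES.

3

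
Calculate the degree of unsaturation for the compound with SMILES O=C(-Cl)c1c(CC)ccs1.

Molecular formula from the SMILES: C7H7ClOS.
DoU = (2C + 2 + N − H − X)/2 = (2·7 + 2 + 0 − 7 − 1)/2 = 8/2 = 4.
(Structurally: 1 ring(s) + 3 π bond(s) = 4.)

4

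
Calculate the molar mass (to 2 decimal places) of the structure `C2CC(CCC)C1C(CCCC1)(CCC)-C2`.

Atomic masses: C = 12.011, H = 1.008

Molecular formula: C16H30.
M = 16×12.011 + 30×1.008 = 222.42 g/mol.

222.42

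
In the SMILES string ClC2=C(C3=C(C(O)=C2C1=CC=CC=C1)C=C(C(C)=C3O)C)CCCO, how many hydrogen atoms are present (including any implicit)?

Hydrogens are implicit in SMILES; fill each atom to its normal valence:
  10 × C (aromatic): no H
  6 × C (aromatic): 1 H each → 6
  3 × C: 2 H each → 6
  3 × O: 1 H each → 3
  2 × C: 3 H each → 6
  1 × Cl: no H
  Total hydrogens = 21.

21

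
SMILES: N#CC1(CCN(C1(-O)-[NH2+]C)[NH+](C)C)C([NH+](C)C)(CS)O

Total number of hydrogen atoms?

28

Hydrogens are implicit in SMILES; fill each atom to its normal valence:
  5 × C: 3 H each → 15
  4 × C: no H
  3 × C: 2 H each → 6
  2 × N (charge +1): 1 H each → 2
  2 × N: no H
  2 × O: 1 H each → 2
  1 × N (charge +1): 2 H
  1 × S: 1 H
  Total hydrogens = 28.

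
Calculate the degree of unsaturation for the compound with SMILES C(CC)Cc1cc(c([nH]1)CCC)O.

Molecular formula from the SMILES: C11H19NO.
DoU = (2C + 2 + N − H − X)/2 = (2·11 + 2 + 1 − 19 − 0)/2 = 6/2 = 3.
(Structurally: 1 ring(s) + 2 π bond(s) = 3.)

3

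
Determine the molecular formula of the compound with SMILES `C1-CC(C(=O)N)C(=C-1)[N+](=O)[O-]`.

Heavy atoms from the SMILES: 6 C, 2 N, 3 O.
Implicit hydrogens by atom environment:
  2 × C: 2 H each → 4
  2 × C: 1 H each → 2
  2 × C: no H
  2 × O: no H
  1 × N: 2 H
  1 × N (charge +1): no H
  1 × O (charge -1): no H
  Total hydrogens = 8.
Molecular formula: C6H8N2O3

C6H8N2O3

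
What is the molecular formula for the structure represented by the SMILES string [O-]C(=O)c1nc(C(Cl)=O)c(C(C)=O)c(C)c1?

C10H7ClNO4-

Heavy atoms from the SMILES: 10 C, 1 Cl, 1 N, 4 O.
Implicit hydrogens by atom environment:
  4 × C (aromatic): no H
  3 × C: no H
  3 × O: no H
  2 × C: 3 H each → 6
  1 × C (aromatic): 1 H
  1 × Cl: no H
  1 × N (aromatic): no H
  1 × O (charge -1): no H
  Total hydrogens = 7.
Net charge -1.
Molecular formula: C10H7ClNO4-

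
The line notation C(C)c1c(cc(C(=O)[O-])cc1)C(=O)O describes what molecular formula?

Heavy atoms from the SMILES: 10 C, 4 O.
Implicit hydrogens by atom environment:
  3 × C (aromatic): 1 H each → 3
  3 × C (aromatic): no H
  2 × C: no H
  2 × O: no H
  1 × C: 3 H
  1 × C: 2 H
  1 × O: 1 H
  1 × O (charge -1): no H
  Total hydrogens = 9.
Net charge -1.
Molecular formula: C10H9O4-

C10H9O4-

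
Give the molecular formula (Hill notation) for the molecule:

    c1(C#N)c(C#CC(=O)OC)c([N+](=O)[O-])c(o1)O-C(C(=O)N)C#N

Heavy atoms from the SMILES: 12 C, 4 N, 7 O.
Implicit hydrogens by atom environment:
  6 × C: no H
  5 × O: no H
  4 × C (aromatic): no H
  2 × N: no H
  1 × C: 3 H
  1 × C: 1 H
  1 × N: 2 H
  1 × N (charge +1): no H
  1 × O (aromatic): no H
  1 × O (charge -1): no H
  Total hydrogens = 6.
Molecular formula: C12H6N4O7

C12H6N4O7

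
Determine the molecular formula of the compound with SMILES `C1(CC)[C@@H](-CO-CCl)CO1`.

C7H13ClO2

Heavy atoms from the SMILES: 7 C, 1 Cl, 2 O.
Implicit hydrogens by atom environment:
  4 × C: 2 H each → 8
  2 × C: 1 H each → 2
  2 × O: no H
  1 × C: 3 H
  1 × Cl: no H
  Total hydrogens = 13.
Molecular formula: C7H13ClO2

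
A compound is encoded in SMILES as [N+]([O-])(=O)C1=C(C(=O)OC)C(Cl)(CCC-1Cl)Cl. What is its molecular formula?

Heavy atoms from the SMILES: 8 C, 3 Cl, 1 N, 4 O.
Implicit hydrogens by atom environment:
  4 × C: no H
  3 × Cl: no H
  3 × O: no H
  2 × C: 2 H each → 4
  1 × C: 3 H
  1 × C: 1 H
  1 × N (charge +1): no H
  1 × O (charge -1): no H
  Total hydrogens = 8.
Molecular formula: C8H8Cl3NO4

C8H8Cl3NO4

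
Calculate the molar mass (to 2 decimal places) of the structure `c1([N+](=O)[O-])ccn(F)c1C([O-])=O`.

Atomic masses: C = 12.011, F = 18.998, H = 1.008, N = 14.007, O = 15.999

173.08

Molecular formula: C5H2FN2O4-.
M = 5×12.011 + 1×18.998 + 2×1.008 + 2×14.007 + 4×15.999 = 173.08 g/mol.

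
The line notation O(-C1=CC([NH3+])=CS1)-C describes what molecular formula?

Heavy atoms from the SMILES: 5 C, 1 N, 1 O, 1 S.
Implicit hydrogens by atom environment:
  2 × C (aromatic): 1 H each → 2
  2 × C (aromatic): no H
  1 × C: 3 H
  1 × N (charge +1): 3 H
  1 × O: no H
  1 × S (aromatic): no H
  Total hydrogens = 8.
Net charge +1.
Molecular formula: C5H8NOS+

C5H8NOS+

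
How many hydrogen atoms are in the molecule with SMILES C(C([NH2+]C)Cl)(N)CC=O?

12

Hydrogens are implicit in SMILES; fill each atom to its normal valence:
  3 × C: 1 H each → 3
  1 × C: 3 H
  1 × C: 2 H
  1 × Cl: no H
  1 × N (charge +1): 2 H
  1 × N: 2 H
  1 × O: no H
  Total hydrogens = 12.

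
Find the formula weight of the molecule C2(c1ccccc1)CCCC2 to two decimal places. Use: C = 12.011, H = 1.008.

146.23

Molecular formula: C11H14.
M = 11×12.011 + 14×1.008 = 146.23 g/mol.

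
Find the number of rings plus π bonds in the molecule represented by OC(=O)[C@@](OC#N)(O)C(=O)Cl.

4

Molecular formula from the SMILES: C4H2ClNO5.
DoU = (2C + 2 + N − H − X)/2 = (2·4 + 2 + 1 − 2 − 1)/2 = 8/2 = 4.
(Structurally: 0 ring(s) + 4 π bond(s) = 4.)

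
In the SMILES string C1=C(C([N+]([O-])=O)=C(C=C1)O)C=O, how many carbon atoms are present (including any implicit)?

7

The symbol for carbon appears 7 times in the SMILES.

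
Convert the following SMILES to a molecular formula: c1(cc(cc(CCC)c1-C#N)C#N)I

Heavy atoms from the SMILES: 11 C, 1 I, 2 N.
Implicit hydrogens by atom environment:
  4 × C (aromatic): no H
  2 × C: 2 H each → 4
  2 × C (aromatic): 1 H each → 2
  2 × C: no H
  2 × N: no H
  1 × C: 3 H
  1 × I: no H
  Total hydrogens = 9.
Molecular formula: C11H9IN2

C11H9IN2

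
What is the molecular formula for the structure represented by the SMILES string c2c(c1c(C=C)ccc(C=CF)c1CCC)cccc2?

Heavy atoms from the SMILES: 19 C, 1 F.
Implicit hydrogens by atom environment:
  7 × C (aromatic): 1 H each → 7
  5 × C (aromatic): no H
  3 × C: 2 H each → 6
  3 × C: 1 H each → 3
  1 × C: 3 H
  1 × F: no H
  Total hydrogens = 19.
Molecular formula: C19H19F

C19H19F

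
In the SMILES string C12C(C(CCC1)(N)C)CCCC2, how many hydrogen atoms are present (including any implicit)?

21

Hydrogens are implicit in SMILES; fill each atom to its normal valence:
  7 × C: 2 H each → 14
  2 × C: 1 H each → 2
  1 × C: 3 H
  1 × C: no H
  1 × N: 2 H
  Total hydrogens = 21.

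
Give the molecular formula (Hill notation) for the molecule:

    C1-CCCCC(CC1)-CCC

Heavy atoms from the SMILES: 11 C.
Implicit hydrogens by atom environment:
  9 × C: 2 H each → 18
  1 × C: 3 H
  1 × C: 1 H
  Total hydrogens = 22.
Molecular formula: C11H22

C11H22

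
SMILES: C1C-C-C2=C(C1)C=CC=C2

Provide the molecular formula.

Heavy atoms from the SMILES: 10 C.
Implicit hydrogens by atom environment:
  4 × C: 2 H each → 8
  4 × C (aromatic): 1 H each → 4
  2 × C (aromatic): no H
  Total hydrogens = 12.
Molecular formula: C10H12

C10H12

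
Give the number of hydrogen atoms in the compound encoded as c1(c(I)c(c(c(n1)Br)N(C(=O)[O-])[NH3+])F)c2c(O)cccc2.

Hydrogens are implicit in SMILES; fill each atom to its normal valence:
  7 × C (aromatic): no H
  4 × C (aromatic): 1 H each → 4
  1 × Br: no H
  1 × C: no H
  1 × F: no H
  1 × I: no H
  1 × N (charge +1): 3 H
  1 × N (aromatic): no H
  1 × N: no H
  1 × O: 1 H
  1 × O: no H
  1 × O (charge -1): no H
  Total hydrogens = 8.

8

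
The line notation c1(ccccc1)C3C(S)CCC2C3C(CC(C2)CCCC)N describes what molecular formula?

C20H31NS

Heavy atoms from the SMILES: 20 C, 1 N, 1 S.
Implicit hydrogens by atom environment:
  7 × C: 2 H each → 14
  6 × C: 1 H each → 6
  5 × C (aromatic): 1 H each → 5
  1 × C: 3 H
  1 × C (aromatic): no H
  1 × N: 2 H
  1 × S: 1 H
  Total hydrogens = 31.
Molecular formula: C20H31NS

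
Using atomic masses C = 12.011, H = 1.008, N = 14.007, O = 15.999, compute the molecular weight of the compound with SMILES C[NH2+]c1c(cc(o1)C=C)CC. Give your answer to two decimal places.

152.22

Molecular formula: C9H14NO+.
M = 9×12.011 + 14×1.008 + 1×14.007 + 1×15.999 = 152.22 g/mol.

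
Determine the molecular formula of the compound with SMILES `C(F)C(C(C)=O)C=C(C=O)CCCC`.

Heavy atoms from the SMILES: 11 C, 1 F, 2 O.
Implicit hydrogens by atom environment:
  4 × C: 2 H each → 8
  3 × C: 1 H each → 3
  2 × C: 3 H each → 6
  2 × C: no H
  2 × O: no H
  1 × F: no H
  Total hydrogens = 17.
Molecular formula: C11H17FO2

C11H17FO2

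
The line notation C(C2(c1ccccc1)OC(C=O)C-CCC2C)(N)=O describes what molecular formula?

Heavy atoms from the SMILES: 15 C, 1 N, 3 O.
Implicit hydrogens by atom environment:
  5 × C (aromatic): 1 H each → 5
  3 × C: 2 H each → 6
  3 × C: 1 H each → 3
  3 × O: no H
  2 × C: no H
  1 × C: 3 H
  1 × C (aromatic): no H
  1 × N: 2 H
  Total hydrogens = 19.
Molecular formula: C15H19NO3

C15H19NO3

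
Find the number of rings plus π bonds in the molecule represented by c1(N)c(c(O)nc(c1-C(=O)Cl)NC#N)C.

7

Molecular formula from the SMILES: C8H7ClN4O2.
DoU = (2C + 2 + N − H − X)/2 = (2·8 + 2 + 4 − 7 − 1)/2 = 14/2 = 7.
(Structurally: 1 ring(s) + 6 π bond(s) = 7.)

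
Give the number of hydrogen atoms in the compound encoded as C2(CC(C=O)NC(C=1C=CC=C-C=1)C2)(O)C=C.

17

Hydrogens are implicit in SMILES; fill each atom to its normal valence:
  5 × C (aromatic): 1 H each → 5
  4 × C: 1 H each → 4
  3 × C: 2 H each → 6
  1 × C: no H
  1 × C (aromatic): no H
  1 × N: 1 H
  1 × O: 1 H
  1 × O: no H
  Total hydrogens = 17.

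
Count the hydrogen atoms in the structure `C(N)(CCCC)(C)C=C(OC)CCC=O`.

Hydrogens are implicit in SMILES; fill each atom to its normal valence:
  5 × C: 2 H each → 10
  3 × C: 3 H each → 9
  2 × C: 1 H each → 2
  2 × C: no H
  2 × O: no H
  1 × N: 2 H
  Total hydrogens = 23.

23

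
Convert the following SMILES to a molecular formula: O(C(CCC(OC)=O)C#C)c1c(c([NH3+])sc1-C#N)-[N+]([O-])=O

Heavy atoms from the SMILES: 12 C, 3 N, 5 O, 1 S.
Implicit hydrogens by atom environment:
  4 × C (aromatic): no H
  4 × O: no H
  3 × C: no H
  2 × C: 2 H each → 4
  2 × C: 1 H each → 2
  1 × C: 3 H
  1 × N (charge +1): 3 H
  1 × N: no H
  1 × N (charge +1): no H
  1 × O (charge -1): no H
  1 × S (aromatic): no H
  Total hydrogens = 12.
Net charge +1.
Molecular formula: C12H12N3O5S+

C12H12N3O5S+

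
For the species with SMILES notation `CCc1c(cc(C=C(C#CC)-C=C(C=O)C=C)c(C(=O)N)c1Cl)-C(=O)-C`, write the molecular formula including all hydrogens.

Heavy atoms from the SMILES: 21 C, 1 Cl, 1 N, 3 O.
Implicit hydrogens by atom environment:
  6 × C: no H
  5 × C (aromatic): no H
  4 × C: 1 H each → 4
  3 × C: 3 H each → 9
  3 × O: no H
  2 × C: 2 H each → 4
  1 × C (aromatic): 1 H
  1 × Cl: no H
  1 × N: 2 H
  Total hydrogens = 20.
Molecular formula: C21H20ClNO3

C21H20ClNO3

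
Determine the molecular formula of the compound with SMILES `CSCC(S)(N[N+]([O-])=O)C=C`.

Heavy atoms from the SMILES: 5 C, 2 N, 2 O, 2 S.
Implicit hydrogens by atom environment:
  2 × C: 2 H each → 4
  1 × C: 3 H
  1 × C: 1 H
  1 × C: no H
  1 × N: 1 H
  1 × N (charge +1): no H
  1 × O: no H
  1 × O (charge -1): no H
  1 × S: 1 H
  1 × S: no H
  Total hydrogens = 10.
Molecular formula: C5H10N2O2S2

C5H10N2O2S2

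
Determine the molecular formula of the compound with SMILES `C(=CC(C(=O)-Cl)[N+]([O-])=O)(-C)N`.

Heavy atoms from the SMILES: 5 C, 1 Cl, 2 N, 3 O.
Implicit hydrogens by atom environment:
  2 × C: 1 H each → 2
  2 × C: no H
  2 × O: no H
  1 × C: 3 H
  1 × Cl: no H
  1 × N: 2 H
  1 × N (charge +1): no H
  1 × O (charge -1): no H
  Total hydrogens = 7.
Molecular formula: C5H7ClN2O3

C5H7ClN2O3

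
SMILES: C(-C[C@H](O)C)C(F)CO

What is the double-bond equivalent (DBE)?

0

Molecular formula from the SMILES: C6H13FO2.
DoU = (2C + 2 + N − H − X)/2 = (2·6 + 2 + 0 − 13 − 1)/2 = 0/2 = 0.
(Structurally: 0 ring(s) + 0 π bond(s) = 0.)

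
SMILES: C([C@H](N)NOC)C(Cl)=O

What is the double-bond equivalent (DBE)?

1

Molecular formula from the SMILES: C4H9ClN2O2.
DoU = (2C + 2 + N − H − X)/2 = (2·4 + 2 + 2 − 9 − 1)/2 = 2/2 = 1.
(Structurally: 0 ring(s) + 1 π bond(s) = 1.)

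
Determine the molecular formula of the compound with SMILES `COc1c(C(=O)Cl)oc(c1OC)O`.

C7H7ClO5

Heavy atoms from the SMILES: 7 C, 1 Cl, 5 O.
Implicit hydrogens by atom environment:
  4 × C (aromatic): no H
  3 × O: no H
  2 × C: 3 H each → 6
  1 × C: no H
  1 × Cl: no H
  1 × O: 1 H
  1 × O (aromatic): no H
  Total hydrogens = 7.
Molecular formula: C7H7ClO5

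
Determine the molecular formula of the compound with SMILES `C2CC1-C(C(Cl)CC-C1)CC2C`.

Heavy atoms from the SMILES: 11 C, 1 Cl.
Implicit hydrogens by atom environment:
  6 × C: 2 H each → 12
  4 × C: 1 H each → 4
  1 × C: 3 H
  1 × Cl: no H
  Total hydrogens = 19.
Molecular formula: C11H19Cl

C11H19Cl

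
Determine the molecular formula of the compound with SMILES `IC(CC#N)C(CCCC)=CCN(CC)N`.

Heavy atoms from the SMILES: 12 C, 1 I, 3 N.
Implicit hydrogens by atom environment:
  6 × C: 2 H each → 12
  2 × C: 3 H each → 6
  2 × C: 1 H each → 2
  2 × C: no H
  2 × N: no H
  1 × I: no H
  1 × N: 2 H
  Total hydrogens = 22.
Molecular formula: C12H22IN3

C12H22IN3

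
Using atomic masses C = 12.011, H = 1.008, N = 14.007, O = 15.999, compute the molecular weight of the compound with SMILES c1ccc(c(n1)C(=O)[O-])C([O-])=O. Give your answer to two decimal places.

165.10

Molecular formula: [C7H3NO4]2-.
M = 7×12.011 + 3×1.008 + 1×14.007 + 4×15.999 = 165.10 g/mol.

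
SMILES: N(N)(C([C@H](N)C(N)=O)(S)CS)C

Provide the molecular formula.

C5H14N4OS2

Heavy atoms from the SMILES: 5 C, 4 N, 1 O, 2 S.
Implicit hydrogens by atom environment:
  3 × N: 2 H each → 6
  2 × C: no H
  2 × S: 1 H each → 2
  1 × C: 3 H
  1 × C: 2 H
  1 × C: 1 H
  1 × N: no H
  1 × O: no H
  Total hydrogens = 14.
Molecular formula: C5H14N4OS2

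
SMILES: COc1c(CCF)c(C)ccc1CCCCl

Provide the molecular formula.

C13H18ClFO

Heavy atoms from the SMILES: 13 C, 1 Cl, 1 F, 1 O.
Implicit hydrogens by atom environment:
  5 × C: 2 H each → 10
  4 × C (aromatic): no H
  2 × C: 3 H each → 6
  2 × C (aromatic): 1 H each → 2
  1 × Cl: no H
  1 × F: no H
  1 × O: no H
  Total hydrogens = 18.
Molecular formula: C13H18ClFO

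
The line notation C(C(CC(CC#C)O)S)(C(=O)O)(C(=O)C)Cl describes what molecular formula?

C10H13ClO4S

Heavy atoms from the SMILES: 10 C, 1 Cl, 4 O, 1 S.
Implicit hydrogens by atom environment:
  4 × C: no H
  3 × C: 1 H each → 3
  2 × C: 2 H each → 4
  2 × O: 1 H each → 2
  2 × O: no H
  1 × C: 3 H
  1 × Cl: no H
  1 × S: 1 H
  Total hydrogens = 13.
Molecular formula: C10H13ClO4S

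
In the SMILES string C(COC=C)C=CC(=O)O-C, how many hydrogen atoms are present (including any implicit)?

Hydrogens are implicit in SMILES; fill each atom to its normal valence:
  3 × C: 2 H each → 6
  3 × C: 1 H each → 3
  3 × O: no H
  1 × C: 3 H
  1 × C: no H
  Total hydrogens = 12.

12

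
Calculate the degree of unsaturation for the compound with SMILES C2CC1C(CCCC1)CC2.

Molecular formula from the SMILES: C10H18.
DoU = (2C + 2 + N − H − X)/2 = (2·10 + 2 + 0 − 18 − 0)/2 = 4/2 = 2.
(Structurally: 2 ring(s) + 0 π bond(s) = 2.)

2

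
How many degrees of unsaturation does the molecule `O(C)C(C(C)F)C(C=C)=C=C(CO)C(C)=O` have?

4

Molecular formula from the SMILES: C12H17FO3.
DoU = (2C + 2 + N − H − X)/2 = (2·12 + 2 + 0 − 17 − 1)/2 = 8/2 = 4.
(Structurally: 0 ring(s) + 4 π bond(s) = 4.)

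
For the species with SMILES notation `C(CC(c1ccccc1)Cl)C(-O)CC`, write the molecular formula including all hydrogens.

C12H17ClO

Heavy atoms from the SMILES: 12 C, 1 Cl, 1 O.
Implicit hydrogens by atom environment:
  5 × C (aromatic): 1 H each → 5
  3 × C: 2 H each → 6
  2 × C: 1 H each → 2
  1 × C: 3 H
  1 × C (aromatic): no H
  1 × Cl: no H
  1 × O: 1 H
  Total hydrogens = 17.
Molecular formula: C12H17ClO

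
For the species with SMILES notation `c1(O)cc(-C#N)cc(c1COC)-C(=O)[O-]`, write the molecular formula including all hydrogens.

Heavy atoms from the SMILES: 10 C, 1 N, 4 O.
Implicit hydrogens by atom environment:
  4 × C (aromatic): no H
  2 × C (aromatic): 1 H each → 2
  2 × C: no H
  2 × O: no H
  1 × C: 3 H
  1 × C: 2 H
  1 × N: no H
  1 × O: 1 H
  1 × O (charge -1): no H
  Total hydrogens = 8.
Net charge -1.
Molecular formula: C10H8NO4-

C10H8NO4-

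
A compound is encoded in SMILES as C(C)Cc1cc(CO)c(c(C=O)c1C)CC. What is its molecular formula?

Heavy atoms from the SMILES: 14 C, 2 O.
Implicit hydrogens by atom environment:
  5 × C (aromatic): no H
  4 × C: 2 H each → 8
  3 × C: 3 H each → 9
  1 × C (aromatic): 1 H
  1 × C: 1 H
  1 × O: 1 H
  1 × O: no H
  Total hydrogens = 20.
Molecular formula: C14H20O2

C14H20O2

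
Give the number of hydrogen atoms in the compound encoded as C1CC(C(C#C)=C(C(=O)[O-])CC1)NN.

Hydrogens are implicit in SMILES; fill each atom to its normal valence:
  4 × C: 2 H each → 8
  4 × C: no H
  2 × C: 1 H each → 2
  1 × N: 2 H
  1 × N: 1 H
  1 × O: no H
  1 × O (charge -1): no H
  Total hydrogens = 13.

13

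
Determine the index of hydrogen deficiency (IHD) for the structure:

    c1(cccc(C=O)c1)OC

Molecular formula from the SMILES: C8H8O2.
DoU = (2C + 2 + N − H − X)/2 = (2·8 + 2 + 0 − 8 − 0)/2 = 10/2 = 5.
(Structurally: 1 ring(s) + 4 π bond(s) = 5.)

5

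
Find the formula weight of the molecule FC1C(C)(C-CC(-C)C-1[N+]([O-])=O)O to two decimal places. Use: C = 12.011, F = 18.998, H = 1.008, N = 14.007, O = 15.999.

Molecular formula: C8H14FNO3.
M = 8×12.011 + 1×18.998 + 14×1.008 + 1×14.007 + 3×15.999 = 191.20 g/mol.

191.20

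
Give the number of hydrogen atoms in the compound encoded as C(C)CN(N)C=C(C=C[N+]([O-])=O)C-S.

Hydrogens are implicit in SMILES; fill each atom to its normal valence:
  3 × C: 2 H each → 6
  3 × C: 1 H each → 3
  1 × C: 3 H
  1 × C: no H
  1 × N: 2 H
  1 × N: no H
  1 × N (charge +1): no H
  1 × O: no H
  1 × O (charge -1): no H
  1 × S: 1 H
  Total hydrogens = 15.

15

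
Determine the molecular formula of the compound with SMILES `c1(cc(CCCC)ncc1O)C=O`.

Heavy atoms from the SMILES: 10 C, 1 N, 2 O.
Implicit hydrogens by atom environment:
  3 × C: 2 H each → 6
  3 × C (aromatic): no H
  2 × C (aromatic): 1 H each → 2
  1 × C: 3 H
  1 × C: 1 H
  1 × N (aromatic): no H
  1 × O: 1 H
  1 × O: no H
  Total hydrogens = 13.
Molecular formula: C10H13NO2

C10H13NO2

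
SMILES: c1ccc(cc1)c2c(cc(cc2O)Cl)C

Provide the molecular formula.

Heavy atoms from the SMILES: 13 C, 1 Cl, 1 O.
Implicit hydrogens by atom environment:
  7 × C (aromatic): 1 H each → 7
  5 × C (aromatic): no H
  1 × C: 3 H
  1 × Cl: no H
  1 × O: 1 H
  Total hydrogens = 11.
Molecular formula: C13H11ClO

C13H11ClO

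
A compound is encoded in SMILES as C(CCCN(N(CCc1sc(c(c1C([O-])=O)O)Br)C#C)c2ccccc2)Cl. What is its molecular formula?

C19H19BrClN2O3S-

Heavy atoms from the SMILES: 1 Br, 19 C, 1 Cl, 2 N, 3 O, 1 S.
Implicit hydrogens by atom environment:
  6 × C: 2 H each → 12
  5 × C (aromatic): 1 H each → 5
  5 × C (aromatic): no H
  2 × C: no H
  2 × N: no H
  1 × Br: no H
  1 × C: 1 H
  1 × Cl: no H
  1 × O: 1 H
  1 × O: no H
  1 × O (charge -1): no H
  1 × S (aromatic): no H
  Total hydrogens = 19.
Net charge -1.
Molecular formula: C19H19BrClN2O3S-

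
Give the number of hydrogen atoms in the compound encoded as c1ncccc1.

Hydrogens are implicit in SMILES; fill each atom to its normal valence:
  5 × C (aromatic): 1 H each → 5
  1 × N (aromatic): no H
  Total hydrogens = 5.

5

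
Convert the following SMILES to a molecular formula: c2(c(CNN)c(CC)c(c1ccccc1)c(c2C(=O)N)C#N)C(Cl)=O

C18H17ClN4O2

Heavy atoms from the SMILES: 18 C, 1 Cl, 4 N, 2 O.
Implicit hydrogens by atom environment:
  7 × C (aromatic): no H
  5 × C (aromatic): 1 H each → 5
  3 × C: no H
  2 × C: 2 H each → 4
  2 × N: 2 H each → 4
  2 × O: no H
  1 × C: 3 H
  1 × Cl: no H
  1 × N: 1 H
  1 × N: no H
  Total hydrogens = 17.
Molecular formula: C18H17ClN4O2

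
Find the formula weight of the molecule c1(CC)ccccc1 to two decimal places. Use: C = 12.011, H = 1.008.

106.17

Molecular formula: C8H10.
M = 8×12.011 + 10×1.008 = 106.17 g/mol.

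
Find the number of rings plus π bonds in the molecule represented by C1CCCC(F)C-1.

Molecular formula from the SMILES: C6H11F.
DoU = (2C + 2 + N − H − X)/2 = (2·6 + 2 + 0 − 11 − 1)/2 = 2/2 = 1.
(Structurally: 1 ring(s) + 0 π bond(s) = 1.)

1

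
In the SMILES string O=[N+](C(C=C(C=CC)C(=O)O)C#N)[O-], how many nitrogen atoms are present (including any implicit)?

The symbol for nitrogen appears 2 times in the SMILES.

2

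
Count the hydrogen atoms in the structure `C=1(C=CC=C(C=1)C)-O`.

Hydrogens are implicit in SMILES; fill each atom to its normal valence:
  4 × C (aromatic): 1 H each → 4
  2 × C (aromatic): no H
  1 × C: 3 H
  1 × O: 1 H
  Total hydrogens = 8.

8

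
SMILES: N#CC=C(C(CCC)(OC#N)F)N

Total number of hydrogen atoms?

Hydrogens are implicit in SMILES; fill each atom to its normal valence:
  4 × C: no H
  2 × C: 2 H each → 4
  2 × N: no H
  1 × C: 3 H
  1 × C: 1 H
  1 × F: no H
  1 × N: 2 H
  1 × O: no H
  Total hydrogens = 10.

10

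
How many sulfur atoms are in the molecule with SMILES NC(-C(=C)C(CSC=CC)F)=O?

The symbol for sulfur appears 1 time in the SMILES.

1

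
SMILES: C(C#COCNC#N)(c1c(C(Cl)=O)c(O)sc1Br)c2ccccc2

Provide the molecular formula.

Heavy atoms from the SMILES: 1 Br, 16 C, 1 Cl, 2 N, 3 O, 1 S.
Implicit hydrogens by atom environment:
  5 × C (aromatic): 1 H each → 5
  5 × C (aromatic): no H
  4 × C: no H
  2 × O: no H
  1 × Br: no H
  1 × C: 2 H
  1 × C: 1 H
  1 × Cl: no H
  1 × N: 1 H
  1 × N: no H
  1 × O: 1 H
  1 × S (aromatic): no H
  Total hydrogens = 10.
Molecular formula: C16H10BrClN2O3S

C16H10BrClN2O3S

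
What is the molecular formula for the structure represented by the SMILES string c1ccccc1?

C6H6

Heavy atoms from the SMILES: 6 C.
Implicit hydrogens by atom environment:
  6 × C (aromatic): 1 H each → 6
  Total hydrogens = 6.
Molecular formula: C6H6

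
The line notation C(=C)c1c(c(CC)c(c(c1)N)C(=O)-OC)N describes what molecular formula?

C12H16N2O2

Heavy atoms from the SMILES: 12 C, 2 N, 2 O.
Implicit hydrogens by atom environment:
  5 × C (aromatic): no H
  2 × C: 3 H each → 6
  2 × C: 2 H each → 4
  2 × N: 2 H each → 4
  2 × O: no H
  1 × C (aromatic): 1 H
  1 × C: 1 H
  1 × C: no H
  Total hydrogens = 16.
Molecular formula: C12H16N2O2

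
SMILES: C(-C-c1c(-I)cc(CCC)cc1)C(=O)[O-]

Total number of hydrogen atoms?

Hydrogens are implicit in SMILES; fill each atom to its normal valence:
  4 × C: 2 H each → 8
  3 × C (aromatic): 1 H each → 3
  3 × C (aromatic): no H
  1 × C: 3 H
  1 × C: no H
  1 × I: no H
  1 × O: no H
  1 × O (charge -1): no H
  Total hydrogens = 14.

14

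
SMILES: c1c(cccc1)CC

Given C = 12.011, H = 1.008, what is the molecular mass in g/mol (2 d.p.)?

106.17

Molecular formula: C8H10.
M = 8×12.011 + 10×1.008 = 106.17 g/mol.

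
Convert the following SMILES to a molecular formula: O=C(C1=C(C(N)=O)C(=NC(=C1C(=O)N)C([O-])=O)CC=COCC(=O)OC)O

C15H14N3O9-

Heavy atoms from the SMILES: 15 C, 3 N, 9 O.
Implicit hydrogens by atom environment:
  7 × O: no H
  5 × C (aromatic): no H
  5 × C: no H
  2 × C: 2 H each → 4
  2 × C: 1 H each → 2
  2 × N: 2 H each → 4
  1 × C: 3 H
  1 × N (aromatic): no H
  1 × O: 1 H
  1 × O (charge -1): no H
  Total hydrogens = 14.
Net charge -1.
Molecular formula: C15H14N3O9-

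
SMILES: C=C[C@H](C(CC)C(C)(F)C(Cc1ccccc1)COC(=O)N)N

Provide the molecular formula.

C18H27FN2O2

Heavy atoms from the SMILES: 18 C, 1 F, 2 N, 2 O.
Implicit hydrogens by atom environment:
  5 × C (aromatic): 1 H each → 5
  4 × C: 2 H each → 8
  4 × C: 1 H each → 4
  2 × C: 3 H each → 6
  2 × C: no H
  2 × N: 2 H each → 4
  2 × O: no H
  1 × C (aromatic): no H
  1 × F: no H
  Total hydrogens = 27.
Molecular formula: C18H27FN2O2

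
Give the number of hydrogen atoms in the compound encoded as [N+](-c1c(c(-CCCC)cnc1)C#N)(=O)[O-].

11

Hydrogens are implicit in SMILES; fill each atom to its normal valence:
  3 × C: 2 H each → 6
  3 × C (aromatic): no H
  2 × C (aromatic): 1 H each → 2
  1 × C: 3 H
  1 × C: no H
  1 × N (aromatic): no H
  1 × N: no H
  1 × N (charge +1): no H
  1 × O: no H
  1 × O (charge -1): no H
  Total hydrogens = 11.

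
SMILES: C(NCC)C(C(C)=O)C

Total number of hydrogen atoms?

Hydrogens are implicit in SMILES; fill each atom to its normal valence:
  3 × C: 3 H each → 9
  2 × C: 2 H each → 4
  1 × C: 1 H
  1 × C: no H
  1 × N: 1 H
  1 × O: no H
  Total hydrogens = 15.

15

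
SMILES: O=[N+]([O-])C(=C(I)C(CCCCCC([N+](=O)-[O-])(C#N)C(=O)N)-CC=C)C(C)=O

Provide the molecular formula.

Heavy atoms from the SMILES: 16 C, 1 I, 4 N, 6 O.
Implicit hydrogens by atom environment:
  7 × C: 2 H each → 14
  6 × C: no H
  4 × O: no H
  2 × C: 1 H each → 2
  2 × N (charge +1): no H
  2 × O (charge -1): no H
  1 × C: 3 H
  1 × I: no H
  1 × N: 2 H
  1 × N: no H
  Total hydrogens = 21.
Molecular formula: C16H21IN4O6

C16H21IN4O6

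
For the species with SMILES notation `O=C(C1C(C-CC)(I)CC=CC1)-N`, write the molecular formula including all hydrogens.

Heavy atoms from the SMILES: 10 C, 1 I, 1 N, 1 O.
Implicit hydrogens by atom environment:
  4 × C: 2 H each → 8
  3 × C: 1 H each → 3
  2 × C: no H
  1 × C: 3 H
  1 × I: no H
  1 × N: 2 H
  1 × O: no H
  Total hydrogens = 16.
Molecular formula: C10H16INO

C10H16INO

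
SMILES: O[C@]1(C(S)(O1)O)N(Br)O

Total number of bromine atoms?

The symbol for bromine appears 1 time in the SMILES.

1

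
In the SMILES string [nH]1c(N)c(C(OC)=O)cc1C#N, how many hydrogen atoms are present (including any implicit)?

Hydrogens are implicit in SMILES; fill each atom to its normal valence:
  3 × C (aromatic): no H
  2 × C: no H
  2 × O: no H
  1 × C: 3 H
  1 × C (aromatic): 1 H
  1 × N: 2 H
  1 × N (aromatic): 1 H
  1 × N: no H
  Total hydrogens = 7.

7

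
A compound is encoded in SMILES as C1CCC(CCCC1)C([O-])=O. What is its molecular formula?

Heavy atoms from the SMILES: 9 C, 2 O.
Implicit hydrogens by atom environment:
  7 × C: 2 H each → 14
  1 × C: 1 H
  1 × C: no H
  1 × O: no H
  1 × O (charge -1): no H
  Total hydrogens = 15.
Net charge -1.
Molecular formula: C9H15O2-

C9H15O2-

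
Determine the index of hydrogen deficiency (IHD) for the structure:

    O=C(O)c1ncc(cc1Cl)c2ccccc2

9

Molecular formula from the SMILES: C12H8ClNO2.
DoU = (2C + 2 + N − H − X)/2 = (2·12 + 2 + 1 − 8 − 1)/2 = 18/2 = 9.
(Structurally: 2 ring(s) + 7 π bond(s) = 9.)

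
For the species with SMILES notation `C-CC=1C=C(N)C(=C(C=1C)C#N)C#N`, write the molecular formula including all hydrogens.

C11H11N3

Heavy atoms from the SMILES: 11 C, 3 N.
Implicit hydrogens by atom environment:
  5 × C (aromatic): no H
  2 × C: 3 H each → 6
  2 × C: no H
  2 × N: no H
  1 × C: 2 H
  1 × C (aromatic): 1 H
  1 × N: 2 H
  Total hydrogens = 11.
Molecular formula: C11H11N3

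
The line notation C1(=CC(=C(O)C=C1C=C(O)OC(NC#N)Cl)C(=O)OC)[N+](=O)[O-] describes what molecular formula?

C12H10ClN3O7

Heavy atoms from the SMILES: 12 C, 1 Cl, 3 N, 7 O.
Implicit hydrogens by atom environment:
  4 × C (aromatic): no H
  4 × O: no H
  3 × C: no H
  2 × C (aromatic): 1 H each → 2
  2 × C: 1 H each → 2
  2 × O: 1 H each → 2
  1 × C: 3 H
  1 × Cl: no H
  1 × N: 1 H
  1 × N (charge +1): no H
  1 × N: no H
  1 × O (charge -1): no H
  Total hydrogens = 10.
Molecular formula: C12H10ClN3O7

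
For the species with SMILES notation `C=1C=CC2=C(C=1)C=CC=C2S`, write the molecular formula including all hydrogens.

Heavy atoms from the SMILES: 10 C, 1 S.
Implicit hydrogens by atom environment:
  7 × C (aromatic): 1 H each → 7
  3 × C (aromatic): no H
  1 × S: 1 H
  Total hydrogens = 8.
Molecular formula: C10H8S

C10H8S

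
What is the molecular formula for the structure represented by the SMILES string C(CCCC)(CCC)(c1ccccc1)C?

C15H24

Heavy atoms from the SMILES: 15 C.
Implicit hydrogens by atom environment:
  5 × C: 2 H each → 10
  5 × C (aromatic): 1 H each → 5
  3 × C: 3 H each → 9
  1 × C: no H
  1 × C (aromatic): no H
  Total hydrogens = 24.
Molecular formula: C15H24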